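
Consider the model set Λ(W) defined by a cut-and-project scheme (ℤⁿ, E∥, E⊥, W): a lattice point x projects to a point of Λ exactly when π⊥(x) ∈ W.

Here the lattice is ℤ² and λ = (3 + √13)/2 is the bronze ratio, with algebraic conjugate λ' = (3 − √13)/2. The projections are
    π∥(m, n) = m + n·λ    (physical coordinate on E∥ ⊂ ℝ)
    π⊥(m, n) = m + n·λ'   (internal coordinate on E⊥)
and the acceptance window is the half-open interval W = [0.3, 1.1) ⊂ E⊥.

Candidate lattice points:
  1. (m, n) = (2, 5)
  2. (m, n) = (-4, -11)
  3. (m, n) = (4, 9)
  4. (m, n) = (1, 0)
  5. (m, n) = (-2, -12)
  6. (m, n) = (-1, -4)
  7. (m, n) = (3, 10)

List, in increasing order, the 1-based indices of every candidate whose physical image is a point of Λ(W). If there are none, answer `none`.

1, 4

Compute λ' = (3−√13)/2 = -0.302776, so π⊥(m,n) = m -0.302776·n.
#1 (2,5): internal coord 2 + (5)·λ' = +0.486122; +0.486122 ∈ [0.3, 1.1) → IN Λ
#2 (-4,-11): internal coord -4 + (-11)·λ' = -0.669468; -0.669468 ∉ [0.3, 1.1) → out
#3 (4,9): internal coord 4 + (9)·λ' = +1.275019; +1.275019 ∉ [0.3, 1.1) → out
#4 (1,0): internal coord 1 + (0)·λ' = +1.000000; +1.000000 ∈ [0.3, 1.1) → IN Λ
#5 (-2,-12): internal coord -2 + (-12)·λ' = +1.633308; +1.633308 ∉ [0.3, 1.1) → out
#6 (-1,-4): internal coord -1 + (-4)·λ' = +0.211103; +0.211103 ∉ [0.3, 1.1) → out
#7 (3,10): internal coord 3 + (10)·λ' = -0.027756; -0.027756 ∉ [0.3, 1.1) → out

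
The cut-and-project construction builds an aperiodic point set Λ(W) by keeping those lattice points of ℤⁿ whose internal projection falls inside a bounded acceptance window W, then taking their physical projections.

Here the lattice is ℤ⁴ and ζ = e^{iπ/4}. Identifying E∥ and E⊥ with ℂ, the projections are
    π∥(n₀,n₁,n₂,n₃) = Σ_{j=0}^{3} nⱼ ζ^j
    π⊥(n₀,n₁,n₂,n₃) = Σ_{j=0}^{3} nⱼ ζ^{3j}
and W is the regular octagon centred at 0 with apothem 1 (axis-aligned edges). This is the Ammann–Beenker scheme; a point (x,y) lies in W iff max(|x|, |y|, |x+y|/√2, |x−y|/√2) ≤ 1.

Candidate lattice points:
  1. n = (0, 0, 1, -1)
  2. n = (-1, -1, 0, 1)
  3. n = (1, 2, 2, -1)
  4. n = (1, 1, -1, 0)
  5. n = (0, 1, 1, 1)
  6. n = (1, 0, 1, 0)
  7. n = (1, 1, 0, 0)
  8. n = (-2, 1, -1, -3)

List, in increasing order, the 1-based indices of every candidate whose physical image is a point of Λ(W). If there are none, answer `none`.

π⊥(n) = n₀ + n₁ζ³ + n₂ζ⁶ + n₃ζ⁹ where ζ = e^{iπ/4}.
#1 (0, 0, 1, -1): internal (-0.7071, -1.7071); octagon support 1.7071 vs apothem 1 → ∉ W
#2 (-1, -1, 0, 1): internal (0.4142, 0.0000); octagon support 0.4142 vs apothem 1 → ∈ W
#3 (1, 2, 2, -1): internal (-1.1213, -1.2929); octagon support 1.7071 vs apothem 1 → ∉ W
#4 (1, 1, -1, 0): internal (0.2929, 1.7071); octagon support 1.7071 vs apothem 1 → ∉ W
#5 (0, 1, 1, 1): internal (0.0000, 0.4142); octagon support 0.4142 vs apothem 1 → ∈ W
#6 (1, 0, 1, 0): internal (1.0000, -1.0000); octagon support 1.4142 vs apothem 1 → ∉ W
#7 (1, 1, 0, 0): internal (0.2929, 0.7071); octagon support 0.7071 vs apothem 1 → ∈ W
#8 (-2, 1, -1, -3): internal (-4.8284, -0.4142); octagon support 4.8284 vs apothem 1 → ∉ W

2, 5, 7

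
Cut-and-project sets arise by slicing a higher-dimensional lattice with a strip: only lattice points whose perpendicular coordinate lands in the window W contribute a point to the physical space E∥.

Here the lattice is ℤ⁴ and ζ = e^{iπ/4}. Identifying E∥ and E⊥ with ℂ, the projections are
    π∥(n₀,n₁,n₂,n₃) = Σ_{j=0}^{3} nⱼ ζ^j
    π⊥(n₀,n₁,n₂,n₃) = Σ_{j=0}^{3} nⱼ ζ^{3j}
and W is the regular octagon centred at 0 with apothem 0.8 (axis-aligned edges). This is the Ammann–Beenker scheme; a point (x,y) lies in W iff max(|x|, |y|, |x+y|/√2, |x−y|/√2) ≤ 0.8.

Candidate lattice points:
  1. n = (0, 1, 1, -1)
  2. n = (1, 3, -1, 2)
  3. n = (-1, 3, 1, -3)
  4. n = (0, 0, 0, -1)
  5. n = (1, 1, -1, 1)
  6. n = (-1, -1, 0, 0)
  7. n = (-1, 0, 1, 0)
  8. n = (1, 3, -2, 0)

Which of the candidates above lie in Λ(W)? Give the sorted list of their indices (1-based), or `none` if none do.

6

π⊥(n) = n₀ + n₁ζ³ + n₂ζ⁶ + n₃ζ⁹ where ζ = e^{iπ/4}.
candidate 1: n = (0, 1, 1, -1) → π⊥ ≈ (-1.41421, -1.00000); max(|x|,|y|,|x±y|/√2) = 1.70711 > 0.8 ⇒ ∉ W
candidate 2: n = (1, 3, -1, 2) → π⊥ ≈ (+0.29289, +4.53553); max(|x|,|y|,|x±y|/√2) = 4.53553 > 0.8 ⇒ ∉ W
candidate 3: n = (-1, 3, 1, -3) → π⊥ ≈ (-5.24264, -1.00000); max(|x|,|y|,|x±y|/√2) = 5.24264 > 0.8 ⇒ ∉ W
candidate 4: n = (0, 0, 0, -1) → π⊥ ≈ (-0.70711, -0.70711); max(|x|,|y|,|x±y|/√2) = 1.00000 > 0.8 ⇒ ∉ W
candidate 5: n = (1, 1, -1, 1) → π⊥ ≈ (+1.00000, +2.41421); max(|x|,|y|,|x±y|/√2) = 2.41421 > 0.8 ⇒ ∉ W
candidate 6: n = (-1, -1, 0, 0) → π⊥ ≈ (-0.29289, -0.70711); max(|x|,|y|,|x±y|/√2) = 0.70711 ≤ 0.8 ⇒ ∈ W
candidate 7: n = (-1, 0, 1, 0) → π⊥ ≈ (-1.00000, -1.00000); max(|x|,|y|,|x±y|/√2) = 1.41421 > 0.8 ⇒ ∉ W
candidate 8: n = (1, 3, -2, 0) → π⊥ ≈ (-1.12132, +4.12132); max(|x|,|y|,|x±y|/√2) = 4.12132 > 0.8 ⇒ ∉ W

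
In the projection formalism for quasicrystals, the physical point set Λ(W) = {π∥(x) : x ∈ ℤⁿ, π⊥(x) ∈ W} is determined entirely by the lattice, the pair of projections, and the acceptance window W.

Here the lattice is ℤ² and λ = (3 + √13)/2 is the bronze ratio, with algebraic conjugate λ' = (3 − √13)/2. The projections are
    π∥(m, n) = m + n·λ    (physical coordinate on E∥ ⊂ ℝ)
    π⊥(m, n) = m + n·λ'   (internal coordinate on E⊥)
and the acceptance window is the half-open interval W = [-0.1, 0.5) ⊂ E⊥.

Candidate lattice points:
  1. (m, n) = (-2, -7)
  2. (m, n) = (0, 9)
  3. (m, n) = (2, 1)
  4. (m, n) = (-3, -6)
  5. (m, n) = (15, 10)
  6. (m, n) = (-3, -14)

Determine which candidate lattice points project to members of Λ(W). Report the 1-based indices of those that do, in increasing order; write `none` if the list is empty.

Compute λ' = (3−√13)/2 = -0.302776, so π⊥(m,n) = m -0.302776·n.
candidate 1: (m,n)=(-2,-7) → π∥ = -2-7·λ ≈ -25.119429, π⊥ = -2-7·λ' ≈ 0.119429 ∈ [-0.1, 0.5) ⇒ IN Λ
candidate 2: (m,n)=(0,9) → π∥ = 0+9·λ ≈ 29.724981, π⊥ = 0+9·λ' ≈ -2.724981 ∉ [-0.1, 0.5) ⇒ out
candidate 3: (m,n)=(2,1) → π∥ = 2+1·λ ≈ 5.302776, π⊥ = 2+1·λ' ≈ 1.697224 ∉ [-0.1, 0.5) ⇒ out
candidate 4: (m,n)=(-3,-6) → π∥ = -3-6·λ ≈ -22.816654, π⊥ = -3-6·λ' ≈ -1.183346 ∉ [-0.1, 0.5) ⇒ out
candidate 5: (m,n)=(15,10) → π∥ = 15+10·λ ≈ 48.027756, π⊥ = 15+10·λ' ≈ 11.972244 ∉ [-0.1, 0.5) ⇒ out
candidate 6: (m,n)=(-3,-14) → π∥ = -3-14·λ ≈ -49.238859, π⊥ = -3-14·λ' ≈ 1.238859 ∉ [-0.1, 0.5) ⇒ out

1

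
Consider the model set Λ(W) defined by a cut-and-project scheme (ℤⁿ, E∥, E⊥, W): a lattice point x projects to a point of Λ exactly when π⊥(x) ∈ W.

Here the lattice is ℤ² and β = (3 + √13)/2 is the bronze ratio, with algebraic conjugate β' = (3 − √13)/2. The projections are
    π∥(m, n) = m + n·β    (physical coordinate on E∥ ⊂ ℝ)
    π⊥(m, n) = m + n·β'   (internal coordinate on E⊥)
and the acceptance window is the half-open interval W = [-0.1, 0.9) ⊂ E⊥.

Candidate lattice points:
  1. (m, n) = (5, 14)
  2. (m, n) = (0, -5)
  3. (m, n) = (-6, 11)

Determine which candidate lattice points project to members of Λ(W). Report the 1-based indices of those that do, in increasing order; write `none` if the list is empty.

Compute β' = (3−√13)/2 = -0.30278, so π⊥(m,n) = m -0.30278·n.
[1] lift (5,14): star map gives 0.76114; window check -0.1 ≤ 0.76114 < 0.9 is true → IN Λ
[2] lift (0,-5): star map gives 1.51388; window check -0.1 ≤ 1.51388 < 0.9 is false → out
[3] lift (-6,11): star map gives -9.33053; window check -0.1 ≤ -9.33053 < 0.9 is false → out

1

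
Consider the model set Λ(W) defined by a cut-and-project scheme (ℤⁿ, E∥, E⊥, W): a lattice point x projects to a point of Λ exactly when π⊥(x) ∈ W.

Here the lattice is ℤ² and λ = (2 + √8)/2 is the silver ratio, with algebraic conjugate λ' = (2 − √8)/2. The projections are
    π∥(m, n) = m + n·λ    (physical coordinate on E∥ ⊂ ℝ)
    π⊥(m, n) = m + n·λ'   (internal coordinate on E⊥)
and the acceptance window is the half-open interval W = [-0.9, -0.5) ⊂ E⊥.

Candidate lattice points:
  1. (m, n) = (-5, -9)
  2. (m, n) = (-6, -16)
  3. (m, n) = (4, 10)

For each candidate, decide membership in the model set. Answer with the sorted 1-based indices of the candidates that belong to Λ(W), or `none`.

λ' = (2−√8)/2 ≈ -0.4142.
candidate 1: (m,n)=(-5,-9) → π∥ = -5-9·λ ≈ -26.7279, π⊥ = -5-9·λ' ≈ -1.2721 ∉ [-0.9, -0.5) ⇒ out
candidate 2: (m,n)=(-6,-16) → π∥ = -6-16·λ ≈ -44.6274, π⊥ = -6-16·λ' ≈ 0.6274 ∉ [-0.9, -0.5) ⇒ out
candidate 3: (m,n)=(4,10) → π∥ = 4+10·λ ≈ 28.1421, π⊥ = 4+10·λ' ≈ -0.1421 ∉ [-0.9, -0.5) ⇒ out

none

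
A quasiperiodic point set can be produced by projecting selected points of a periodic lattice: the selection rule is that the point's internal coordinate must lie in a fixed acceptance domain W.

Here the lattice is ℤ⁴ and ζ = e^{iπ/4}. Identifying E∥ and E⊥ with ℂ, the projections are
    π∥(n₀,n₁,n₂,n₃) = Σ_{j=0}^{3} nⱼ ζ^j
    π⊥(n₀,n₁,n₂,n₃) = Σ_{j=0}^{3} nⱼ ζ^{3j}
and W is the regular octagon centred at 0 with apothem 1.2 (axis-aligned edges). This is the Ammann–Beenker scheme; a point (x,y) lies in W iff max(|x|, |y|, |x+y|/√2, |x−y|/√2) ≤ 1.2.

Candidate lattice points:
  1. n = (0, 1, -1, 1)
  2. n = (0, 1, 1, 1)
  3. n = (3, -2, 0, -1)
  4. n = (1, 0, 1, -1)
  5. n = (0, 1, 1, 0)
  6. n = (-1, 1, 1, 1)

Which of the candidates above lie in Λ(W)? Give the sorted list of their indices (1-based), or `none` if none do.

Internal map: ζ^{3j} for j=0..3 gives (1,0), (−√2/2,√2/2), (0,−1), (√2/2,√2/2).
#1 (0, 1, -1, 1): internal (0.0000, 2.4142); octagon support 2.4142 vs apothem 1.2 → ∉ W
#2 (0, 1, 1, 1): internal (0.0000, 0.4142); octagon support 0.4142 vs apothem 1.2 → ∈ W
#3 (3, -2, 0, -1): internal (3.7071, -2.1213); octagon support 4.1213 vs apothem 1.2 → ∉ W
#4 (1, 0, 1, -1): internal (0.2929, -1.7071); octagon support 1.7071 vs apothem 1.2 → ∉ W
#5 (0, 1, 1, 0): internal (-0.7071, -0.2929); octagon support 0.7071 vs apothem 1.2 → ∈ W
#6 (-1, 1, 1, 1): internal (-1.0000, 0.4142); octagon support 1.0000 vs apothem 1.2 → ∈ W

2, 5, 6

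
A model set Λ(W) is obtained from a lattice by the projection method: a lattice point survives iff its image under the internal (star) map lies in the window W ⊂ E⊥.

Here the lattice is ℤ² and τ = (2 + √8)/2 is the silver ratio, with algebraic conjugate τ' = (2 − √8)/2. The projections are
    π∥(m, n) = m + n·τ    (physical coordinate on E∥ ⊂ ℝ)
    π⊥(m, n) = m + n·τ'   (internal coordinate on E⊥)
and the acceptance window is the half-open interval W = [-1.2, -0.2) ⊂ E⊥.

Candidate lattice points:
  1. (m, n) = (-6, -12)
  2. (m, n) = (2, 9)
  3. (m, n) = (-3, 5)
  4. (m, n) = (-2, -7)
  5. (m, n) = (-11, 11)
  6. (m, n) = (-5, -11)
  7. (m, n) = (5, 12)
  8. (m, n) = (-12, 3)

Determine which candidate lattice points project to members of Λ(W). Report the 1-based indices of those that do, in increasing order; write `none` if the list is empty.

Numerically τ ≈ 2.4142 and τ' = −1/τ ≈ -0.4142.
[1] lift (-6,-12): star map gives -1.0294; window check -1.2 ≤ -1.0294 < -0.2 is true → IN Λ
[2] lift (2,9): star map gives -1.7279; window check -1.2 ≤ -1.7279 < -0.2 is false → out
[3] lift (-3,5): star map gives -5.0711; window check -1.2 ≤ -5.0711 < -0.2 is false → out
[4] lift (-2,-7): star map gives 0.8995; window check -1.2 ≤ 0.8995 < -0.2 is false → out
[5] lift (-11,11): star map gives -15.5563; window check -1.2 ≤ -15.5563 < -0.2 is false → out
[6] lift (-5,-11): star map gives -0.4437; window check -1.2 ≤ -0.4437 < -0.2 is true → IN Λ
[7] lift (5,12): star map gives 0.0294; window check -1.2 ≤ 0.0294 < -0.2 is false → out
[8] lift (-12,3): star map gives -13.2426; window check -1.2 ≤ -13.2426 < -0.2 is false → out

1, 6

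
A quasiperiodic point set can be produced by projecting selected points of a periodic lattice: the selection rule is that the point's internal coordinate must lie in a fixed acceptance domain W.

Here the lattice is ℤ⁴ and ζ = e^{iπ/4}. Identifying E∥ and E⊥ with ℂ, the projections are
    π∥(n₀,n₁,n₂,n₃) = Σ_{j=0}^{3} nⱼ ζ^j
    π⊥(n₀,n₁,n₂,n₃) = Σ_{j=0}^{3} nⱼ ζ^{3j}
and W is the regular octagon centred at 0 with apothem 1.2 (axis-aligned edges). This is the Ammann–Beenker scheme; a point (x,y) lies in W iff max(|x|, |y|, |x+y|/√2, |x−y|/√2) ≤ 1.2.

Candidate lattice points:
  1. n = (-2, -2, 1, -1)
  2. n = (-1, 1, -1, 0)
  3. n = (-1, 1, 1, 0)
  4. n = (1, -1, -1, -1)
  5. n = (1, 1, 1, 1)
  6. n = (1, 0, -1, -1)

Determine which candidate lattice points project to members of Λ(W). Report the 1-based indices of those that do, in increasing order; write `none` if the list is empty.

π⊥(n) = n₀ + n₁ζ³ + n₂ζ⁶ + n₃ζ⁹ where ζ = e^{iπ/4}.
#1 (-2, -2, 1, -1): internal (-1.292893, -3.121320); octagon support 3.121320 vs apothem 1.2 → ∉ W
#2 (-1, 1, -1, 0): internal (-1.707107, 1.707107); octagon support 2.414214 vs apothem 1.2 → ∉ W
#3 (-1, 1, 1, 0): internal (-1.707107, -0.292893); octagon support 1.707107 vs apothem 1.2 → ∉ W
#4 (1, -1, -1, -1): internal (1.000000, -0.414214); octagon support 1.000000 vs apothem 1.2 → ∈ W
#5 (1, 1, 1, 1): internal (1.000000, 0.414214); octagon support 1.000000 vs apothem 1.2 → ∈ W
#6 (1, 0, -1, -1): internal (0.292893, 0.292893); octagon support 0.414214 vs apothem 1.2 → ∈ W

4, 5, 6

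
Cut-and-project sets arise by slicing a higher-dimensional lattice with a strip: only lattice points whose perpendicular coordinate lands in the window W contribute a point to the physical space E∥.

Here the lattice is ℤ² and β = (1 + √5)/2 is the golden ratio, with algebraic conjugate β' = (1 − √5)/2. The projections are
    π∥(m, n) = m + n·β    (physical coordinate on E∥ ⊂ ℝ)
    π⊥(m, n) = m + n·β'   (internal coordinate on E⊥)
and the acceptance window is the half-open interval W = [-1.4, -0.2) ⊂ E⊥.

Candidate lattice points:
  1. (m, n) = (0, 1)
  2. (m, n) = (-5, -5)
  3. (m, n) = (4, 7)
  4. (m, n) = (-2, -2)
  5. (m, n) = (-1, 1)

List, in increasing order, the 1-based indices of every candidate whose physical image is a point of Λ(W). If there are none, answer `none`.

1, 3, 4

Compute β' = (1−√5)/2 = -0.618034, so π⊥(m,n) = m -0.618034·n.
candidate 1: (m,n)=(0,1) → π∥ = 0+1·β ≈ 1.618034, π⊥ = 0+1·β' ≈ -0.618034 ∈ [-1.4, -0.2) ⇒ IN Λ
candidate 2: (m,n)=(-5,-5) → π∥ = -5-5·β ≈ -13.090170, π⊥ = -5-5·β' ≈ -1.909830 ∉ [-1.4, -0.2) ⇒ out
candidate 3: (m,n)=(4,7) → π∥ = 4+7·β ≈ 15.326238, π⊥ = 4+7·β' ≈ -0.326238 ∈ [-1.4, -0.2) ⇒ IN Λ
candidate 4: (m,n)=(-2,-2) → π∥ = -2-2·β ≈ -5.236068, π⊥ = -2-2·β' ≈ -0.763932 ∈ [-1.4, -0.2) ⇒ IN Λ
candidate 5: (m,n)=(-1,1) → π∥ = -1+1·β ≈ 0.618034, π⊥ = -1+1·β' ≈ -1.618034 ∉ [-1.4, -0.2) ⇒ out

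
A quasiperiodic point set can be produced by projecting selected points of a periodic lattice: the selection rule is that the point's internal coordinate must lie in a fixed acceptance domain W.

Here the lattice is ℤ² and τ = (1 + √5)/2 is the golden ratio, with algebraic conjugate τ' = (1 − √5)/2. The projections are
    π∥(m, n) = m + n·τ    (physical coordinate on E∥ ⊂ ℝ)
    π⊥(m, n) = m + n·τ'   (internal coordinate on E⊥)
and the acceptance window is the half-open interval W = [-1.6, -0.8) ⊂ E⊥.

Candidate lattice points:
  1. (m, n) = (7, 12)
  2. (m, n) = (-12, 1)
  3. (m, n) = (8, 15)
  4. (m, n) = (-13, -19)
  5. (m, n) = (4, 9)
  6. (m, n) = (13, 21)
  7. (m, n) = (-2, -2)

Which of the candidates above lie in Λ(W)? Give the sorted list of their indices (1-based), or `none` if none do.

τ' = (1−√5)/2 ≈ -0.6180.
#1 (7,12): internal coord 7 + (12)·τ' = -0.4164; -0.4164 ∉ [-1.6, -0.8) → out
#2 (-12,1): internal coord -12 + (1)·τ' = -12.6180; -12.6180 ∉ [-1.6, -0.8) → out
#3 (8,15): internal coord 8 + (15)·τ' = -1.2705; -1.2705 ∈ [-1.6, -0.8) → IN Λ
#4 (-13,-19): internal coord -13 + (-19)·τ' = -1.2574; -1.2574 ∈ [-1.6, -0.8) → IN Λ
#5 (4,9): internal coord 4 + (9)·τ' = -1.5623; -1.5623 ∈ [-1.6, -0.8) → IN Λ
#6 (13,21): internal coord 13 + (21)·τ' = +0.0213; +0.0213 ∉ [-1.6, -0.8) → out
#7 (-2,-2): internal coord -2 + (-2)·τ' = -0.7639; -0.7639 ∉ [-1.6, -0.8) → out

3, 4, 5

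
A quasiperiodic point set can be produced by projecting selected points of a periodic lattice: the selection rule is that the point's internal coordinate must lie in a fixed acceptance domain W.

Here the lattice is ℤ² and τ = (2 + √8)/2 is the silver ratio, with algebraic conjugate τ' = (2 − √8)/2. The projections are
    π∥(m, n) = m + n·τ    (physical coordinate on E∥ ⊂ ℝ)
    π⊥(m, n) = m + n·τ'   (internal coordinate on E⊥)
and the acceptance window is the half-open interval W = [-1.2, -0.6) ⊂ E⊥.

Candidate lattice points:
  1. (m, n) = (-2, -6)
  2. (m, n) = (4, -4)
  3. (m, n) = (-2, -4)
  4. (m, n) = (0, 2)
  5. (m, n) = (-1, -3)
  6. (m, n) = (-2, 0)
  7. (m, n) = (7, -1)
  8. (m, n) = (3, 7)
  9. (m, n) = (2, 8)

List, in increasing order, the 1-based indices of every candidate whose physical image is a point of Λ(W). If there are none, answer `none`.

Compute τ' = (2−√8)/2 = -0.414214, so π⊥(m,n) = m -0.414214·n.
candidate 1: (m,n)=(-2,-6) → π∥ = -2-6·τ ≈ -16.485281, π⊥ = -2-6·τ' ≈ 0.485281 ∉ [-1.2, -0.6) ⇒ out
candidate 2: (m,n)=(4,-4) → π∥ = 4-4·τ ≈ -5.656854, π⊥ = 4-4·τ' ≈ 5.656854 ∉ [-1.2, -0.6) ⇒ out
candidate 3: (m,n)=(-2,-4) → π∥ = -2-4·τ ≈ -11.656854, π⊥ = -2-4·τ' ≈ -0.343146 ∉ [-1.2, -0.6) ⇒ out
candidate 4: (m,n)=(0,2) → π∥ = 0+2·τ ≈ 4.828427, π⊥ = 0+2·τ' ≈ -0.828427 ∈ [-1.2, -0.6) ⇒ IN Λ
candidate 5: (m,n)=(-1,-3) → π∥ = -1-3·τ ≈ -8.242641, π⊥ = -1-3·τ' ≈ 0.242641 ∉ [-1.2, -0.6) ⇒ out
candidate 6: (m,n)=(-2,0) → π∥ = -2+0·τ ≈ -2.000000, π⊥ = -2+0·τ' ≈ -2.000000 ∉ [-1.2, -0.6) ⇒ out
candidate 7: (m,n)=(7,-1) → π∥ = 7-1·τ ≈ 4.585786, π⊥ = 7-1·τ' ≈ 7.414214 ∉ [-1.2, -0.6) ⇒ out
candidate 8: (m,n)=(3,7) → π∥ = 3+7·τ ≈ 19.899495, π⊥ = 3+7·τ' ≈ 0.100505 ∉ [-1.2, -0.6) ⇒ out
candidate 9: (m,n)=(2,8) → π∥ = 2+8·τ ≈ 21.313708, π⊥ = 2+8·τ' ≈ -1.313708 ∉ [-1.2, -0.6) ⇒ out

4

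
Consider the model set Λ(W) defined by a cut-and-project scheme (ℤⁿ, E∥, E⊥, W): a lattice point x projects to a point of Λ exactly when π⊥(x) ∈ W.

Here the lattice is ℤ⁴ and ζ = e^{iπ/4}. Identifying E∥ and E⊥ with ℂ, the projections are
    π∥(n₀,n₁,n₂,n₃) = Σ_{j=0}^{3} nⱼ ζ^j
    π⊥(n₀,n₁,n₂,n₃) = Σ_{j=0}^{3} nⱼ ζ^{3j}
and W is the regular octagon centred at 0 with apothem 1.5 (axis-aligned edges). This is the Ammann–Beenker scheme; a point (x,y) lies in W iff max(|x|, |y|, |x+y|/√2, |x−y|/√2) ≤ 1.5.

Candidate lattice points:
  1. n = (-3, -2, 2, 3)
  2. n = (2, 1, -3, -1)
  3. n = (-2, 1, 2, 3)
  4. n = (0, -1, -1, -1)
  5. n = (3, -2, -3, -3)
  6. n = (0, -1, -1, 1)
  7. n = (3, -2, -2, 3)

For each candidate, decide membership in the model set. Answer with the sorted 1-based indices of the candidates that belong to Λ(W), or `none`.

1, 3, 4

π⊥(n) = n₀ + n₁ζ³ + n₂ζ⁶ + n₃ζ⁹ where ζ = e^{iπ/4}.
#1 (-3, -2, 2, 3): internal (0.53553, -1.29289); octagon support 1.29289 vs apothem 1.5 → ∈ W
#2 (2, 1, -3, -1): internal (0.58579, 3.00000); octagon support 3.00000 vs apothem 1.5 → ∉ W
#3 (-2, 1, 2, 3): internal (-0.58579, 0.82843); octagon support 1.00000 vs apothem 1.5 → ∈ W
#4 (0, -1, -1, -1): internal (0.00000, -0.41421); octagon support 0.41421 vs apothem 1.5 → ∈ W
#5 (3, -2, -3, -3): internal (2.29289, -0.53553); octagon support 2.29289 vs apothem 1.5 → ∉ W
#6 (0, -1, -1, 1): internal (1.41421, 1.00000); octagon support 1.70711 vs apothem 1.5 → ∉ W
#7 (3, -2, -2, 3): internal (6.53553, 2.70711); octagon support 6.53553 vs apothem 1.5 → ∉ W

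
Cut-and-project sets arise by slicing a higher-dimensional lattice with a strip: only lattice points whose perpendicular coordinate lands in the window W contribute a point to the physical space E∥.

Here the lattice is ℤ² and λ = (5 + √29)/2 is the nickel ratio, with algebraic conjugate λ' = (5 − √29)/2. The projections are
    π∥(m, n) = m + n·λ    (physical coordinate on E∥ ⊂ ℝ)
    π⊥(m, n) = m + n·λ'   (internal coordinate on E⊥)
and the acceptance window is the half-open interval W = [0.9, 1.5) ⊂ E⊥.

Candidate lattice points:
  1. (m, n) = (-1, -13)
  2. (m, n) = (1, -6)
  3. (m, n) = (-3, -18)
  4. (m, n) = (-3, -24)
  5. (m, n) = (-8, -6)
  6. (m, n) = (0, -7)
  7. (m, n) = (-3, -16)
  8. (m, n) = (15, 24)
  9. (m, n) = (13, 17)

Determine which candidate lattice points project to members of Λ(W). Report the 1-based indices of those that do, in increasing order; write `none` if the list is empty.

6

λ' = (5−√29)/2 ≈ -0.192582.
candidate 1: (m,n)=(-1,-13) → π∥ = -1-13·λ ≈ -68.503571, π⊥ = -1-13·λ' ≈ 1.503571 ∉ [0.9, 1.5) ⇒ out
candidate 2: (m,n)=(1,-6) → π∥ = 1-6·λ ≈ -30.155494, π⊥ = 1-6·λ' ≈ 2.155494 ∉ [0.9, 1.5) ⇒ out
candidate 3: (m,n)=(-3,-18) → π∥ = -3-18·λ ≈ -96.466483, π⊥ = -3-18·λ' ≈ 0.466483 ∉ [0.9, 1.5) ⇒ out
candidate 4: (m,n)=(-3,-24) → π∥ = -3-24·λ ≈ -127.621978, π⊥ = -3-24·λ' ≈ 1.621978 ∉ [0.9, 1.5) ⇒ out
candidate 5: (m,n)=(-8,-6) → π∥ = -8-6·λ ≈ -39.155494, π⊥ = -8-6·λ' ≈ -6.844506 ∉ [0.9, 1.5) ⇒ out
candidate 6: (m,n)=(0,-7) → π∥ = 0-7·λ ≈ -36.348077, π⊥ = 0-7·λ' ≈ 1.348077 ∈ [0.9, 1.5) ⇒ IN Λ
candidate 7: (m,n)=(-3,-16) → π∥ = -3-16·λ ≈ -86.081318, π⊥ = -3-16·λ' ≈ 0.081318 ∉ [0.9, 1.5) ⇒ out
candidate 8: (m,n)=(15,24) → π∥ = 15+24·λ ≈ 139.621978, π⊥ = 15+24·λ' ≈ 10.378022 ∉ [0.9, 1.5) ⇒ out
candidate 9: (m,n)=(13,17) → π∥ = 13+17·λ ≈ 101.273901, π⊥ = 13+17·λ' ≈ 9.726099 ∉ [0.9, 1.5) ⇒ out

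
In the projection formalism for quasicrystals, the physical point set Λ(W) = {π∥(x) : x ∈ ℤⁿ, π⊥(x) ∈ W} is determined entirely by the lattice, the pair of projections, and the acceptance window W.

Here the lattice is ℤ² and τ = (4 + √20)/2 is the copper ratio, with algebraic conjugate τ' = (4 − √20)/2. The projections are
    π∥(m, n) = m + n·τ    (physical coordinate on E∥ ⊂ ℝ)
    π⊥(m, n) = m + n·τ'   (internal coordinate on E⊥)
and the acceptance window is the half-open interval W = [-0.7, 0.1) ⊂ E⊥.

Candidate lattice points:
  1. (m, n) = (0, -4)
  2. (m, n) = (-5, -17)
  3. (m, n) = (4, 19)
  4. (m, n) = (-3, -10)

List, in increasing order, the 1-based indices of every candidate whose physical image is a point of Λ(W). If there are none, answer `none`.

3, 4

Numerically τ ≈ 4.236068 and τ' = −1/τ ≈ -0.236068.
#1 (0,-4): internal coord 0 + (-4)·τ' = +0.944272; +0.944272 ∉ [-0.7, 0.1) → out
#2 (-5,-17): internal coord -5 + (-17)·τ' = -0.986844; -0.986844 ∉ [-0.7, 0.1) → out
#3 (4,19): internal coord 4 + (19)·τ' = -0.485292; -0.485292 ∈ [-0.7, 0.1) → IN Λ
#4 (-3,-10): internal coord -3 + (-10)·τ' = -0.639320; -0.639320 ∈ [-0.7, 0.1) → IN Λ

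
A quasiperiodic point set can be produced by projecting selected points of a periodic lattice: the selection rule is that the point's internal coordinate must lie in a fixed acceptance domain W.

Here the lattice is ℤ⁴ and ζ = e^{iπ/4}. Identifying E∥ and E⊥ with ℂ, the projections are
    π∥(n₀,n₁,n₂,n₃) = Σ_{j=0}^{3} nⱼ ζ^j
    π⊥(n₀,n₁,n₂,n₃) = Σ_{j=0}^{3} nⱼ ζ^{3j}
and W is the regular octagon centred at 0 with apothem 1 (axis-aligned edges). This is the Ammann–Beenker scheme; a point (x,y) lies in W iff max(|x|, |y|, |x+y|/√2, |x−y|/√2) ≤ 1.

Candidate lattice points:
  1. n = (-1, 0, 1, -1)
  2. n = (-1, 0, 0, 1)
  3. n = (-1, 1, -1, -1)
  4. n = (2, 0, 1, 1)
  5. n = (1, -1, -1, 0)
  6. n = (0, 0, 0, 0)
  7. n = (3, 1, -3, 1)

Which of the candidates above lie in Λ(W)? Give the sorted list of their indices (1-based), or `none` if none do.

π⊥(n) = n₀ + n₁ζ³ + n₂ζ⁶ + n₃ζ⁹ where ζ = e^{iπ/4}.
candidate 1: n = (-1, 0, 1, -1) → π⊥ ≈ (-1.7071, -1.7071); max(|x|,|y|,|x±y|/√2) = 2.4142 > 1 ⇒ ∉ W
candidate 2: n = (-1, 0, 0, 1) → π⊥ ≈ (-0.2929, +0.7071); max(|x|,|y|,|x±y|/√2) = 0.7071 ≤ 1 ⇒ ∈ W
candidate 3: n = (-1, 1, -1, -1) → π⊥ ≈ (-2.4142, +1.0000); max(|x|,|y|,|x±y|/√2) = 2.4142 > 1 ⇒ ∉ W
candidate 4: n = (2, 0, 1, 1) → π⊥ ≈ (+2.7071, -0.2929); max(|x|,|y|,|x±y|/√2) = 2.7071 > 1 ⇒ ∉ W
candidate 5: n = (1, -1, -1, 0) → π⊥ ≈ (+1.7071, +0.2929); max(|x|,|y|,|x±y|/√2) = 1.7071 > 1 ⇒ ∉ W
candidate 6: n = (0, 0, 0, 0) → π⊥ ≈ (+0.0000, +0.0000); max(|x|,|y|,|x±y|/√2) = 0.0000 ≤ 1 ⇒ ∈ W
candidate 7: n = (3, 1, -3, 1) → π⊥ ≈ (+3.0000, +4.4142); max(|x|,|y|,|x±y|/√2) = 5.2426 > 1 ⇒ ∉ W

2, 6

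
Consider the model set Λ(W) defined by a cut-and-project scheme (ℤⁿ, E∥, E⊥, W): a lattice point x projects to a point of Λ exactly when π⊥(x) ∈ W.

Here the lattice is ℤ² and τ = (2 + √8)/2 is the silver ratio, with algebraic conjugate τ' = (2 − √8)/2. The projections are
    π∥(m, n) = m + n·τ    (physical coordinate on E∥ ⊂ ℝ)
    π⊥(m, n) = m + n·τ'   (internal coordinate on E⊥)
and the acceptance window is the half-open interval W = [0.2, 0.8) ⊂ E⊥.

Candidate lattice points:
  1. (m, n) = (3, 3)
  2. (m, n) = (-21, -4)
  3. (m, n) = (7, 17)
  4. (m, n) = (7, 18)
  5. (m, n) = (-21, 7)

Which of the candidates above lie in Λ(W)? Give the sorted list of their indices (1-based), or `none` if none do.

none

Compute τ' = (2−√8)/2 = -0.41421, so π⊥(m,n) = m -0.41421·n.
[1] lift (3,3): star map gives 1.75736; window check 0.2 ≤ 1.75736 < 0.8 is false → out
[2] lift (-21,-4): star map gives -19.34315; window check 0.2 ≤ -19.34315 < 0.8 is false → out
[3] lift (7,17): star map gives -0.04163; window check 0.2 ≤ -0.04163 < 0.8 is false → out
[4] lift (7,18): star map gives -0.45584; window check 0.2 ≤ -0.45584 < 0.8 is false → out
[5] lift (-21,7): star map gives -23.89949; window check 0.2 ≤ -23.89949 < 0.8 is false → out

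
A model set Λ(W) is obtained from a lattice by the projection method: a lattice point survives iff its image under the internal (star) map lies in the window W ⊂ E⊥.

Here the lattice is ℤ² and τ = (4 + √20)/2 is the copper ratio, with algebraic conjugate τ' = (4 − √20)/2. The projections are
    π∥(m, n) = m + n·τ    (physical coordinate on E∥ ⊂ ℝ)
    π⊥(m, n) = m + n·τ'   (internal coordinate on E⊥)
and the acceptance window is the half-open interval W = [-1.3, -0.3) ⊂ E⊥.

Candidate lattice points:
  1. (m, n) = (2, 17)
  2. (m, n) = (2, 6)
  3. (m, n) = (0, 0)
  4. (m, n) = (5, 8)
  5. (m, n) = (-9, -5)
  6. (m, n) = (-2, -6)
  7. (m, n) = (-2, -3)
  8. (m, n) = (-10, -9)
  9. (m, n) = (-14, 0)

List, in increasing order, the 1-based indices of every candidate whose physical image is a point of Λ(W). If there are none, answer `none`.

Compute τ' = (4−√20)/2 = -0.23607, so π⊥(m,n) = m -0.23607·n.
#1 (2,17): internal coord 2 + (17)·τ' = -2.01316; -2.01316 ∉ [-1.3, -0.3) → out
#2 (2,6): internal coord 2 + (6)·τ' = +0.58359; +0.58359 ∉ [-1.3, -0.3) → out
#3 (0,0): internal coord 0 + (0)·τ' = +0.00000; +0.00000 ∉ [-1.3, -0.3) → out
#4 (5,8): internal coord 5 + (8)·τ' = +3.11146; +3.11146 ∉ [-1.3, -0.3) → out
#5 (-9,-5): internal coord -9 + (-5)·τ' = -7.81966; -7.81966 ∉ [-1.3, -0.3) → out
#6 (-2,-6): internal coord -2 + (-6)·τ' = -0.58359; -0.58359 ∈ [-1.3, -0.3) → IN Λ
#7 (-2,-3): internal coord -2 + (-3)·τ' = -1.29180; -1.29180 ∈ [-1.3, -0.3) → IN Λ
#8 (-10,-9): internal coord -10 + (-9)·τ' = -7.87539; -7.87539 ∉ [-1.3, -0.3) → out
#9 (-14,0): internal coord -14 + (0)·τ' = -14.00000; -14.00000 ∉ [-1.3, -0.3) → out

6, 7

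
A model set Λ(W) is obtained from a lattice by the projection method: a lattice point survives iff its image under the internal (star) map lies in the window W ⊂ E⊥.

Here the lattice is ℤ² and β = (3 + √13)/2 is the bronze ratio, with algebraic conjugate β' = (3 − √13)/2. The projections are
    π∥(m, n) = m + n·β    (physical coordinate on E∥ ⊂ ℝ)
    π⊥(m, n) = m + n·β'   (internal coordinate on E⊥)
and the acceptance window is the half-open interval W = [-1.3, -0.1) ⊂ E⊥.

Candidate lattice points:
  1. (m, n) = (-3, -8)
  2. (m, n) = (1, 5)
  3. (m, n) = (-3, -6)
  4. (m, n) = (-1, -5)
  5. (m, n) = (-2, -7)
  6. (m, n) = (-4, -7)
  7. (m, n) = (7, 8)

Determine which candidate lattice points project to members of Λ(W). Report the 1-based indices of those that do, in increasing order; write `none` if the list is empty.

1, 2, 3

β' = (3−√13)/2 ≈ -0.30278.
[1] lift (-3,-8): star map gives -0.57779; window check -1.3 ≤ -0.57779 < -0.1 is true → IN Λ
[2] lift (1,5): star map gives -0.51388; window check -1.3 ≤ -0.51388 < -0.1 is true → IN Λ
[3] lift (-3,-6): star map gives -1.18335; window check -1.3 ≤ -1.18335 < -0.1 is true → IN Λ
[4] lift (-1,-5): star map gives 0.51388; window check -1.3 ≤ 0.51388 < -0.1 is false → out
[5] lift (-2,-7): star map gives 0.11943; window check -1.3 ≤ 0.11943 < -0.1 is false → out
[6] lift (-4,-7): star map gives -1.88057; window check -1.3 ≤ -1.88057 < -0.1 is false → out
[7] lift (7,8): star map gives 4.57779; window check -1.3 ≤ 4.57779 < -0.1 is false → out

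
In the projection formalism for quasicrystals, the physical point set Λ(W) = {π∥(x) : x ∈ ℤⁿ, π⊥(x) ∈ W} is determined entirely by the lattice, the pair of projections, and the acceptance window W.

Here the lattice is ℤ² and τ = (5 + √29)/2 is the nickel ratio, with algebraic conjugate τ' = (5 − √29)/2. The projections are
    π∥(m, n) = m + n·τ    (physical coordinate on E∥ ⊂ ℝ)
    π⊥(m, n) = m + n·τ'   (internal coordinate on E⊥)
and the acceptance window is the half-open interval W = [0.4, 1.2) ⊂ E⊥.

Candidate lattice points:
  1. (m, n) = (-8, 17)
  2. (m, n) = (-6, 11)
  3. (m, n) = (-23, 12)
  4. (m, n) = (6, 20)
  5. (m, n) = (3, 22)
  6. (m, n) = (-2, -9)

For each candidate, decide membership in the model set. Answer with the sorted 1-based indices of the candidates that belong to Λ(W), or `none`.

none

Compute τ' = (5−√29)/2 = -0.19258, so π⊥(m,n) = m -0.19258·n.
[1] lift (-8,17): star map gives -11.27390; window check 0.4 ≤ -11.27390 < 1.2 is false → out
[2] lift (-6,11): star map gives -8.11841; window check 0.4 ≤ -8.11841 < 1.2 is false → out
[3] lift (-23,12): star map gives -25.31099; window check 0.4 ≤ -25.31099 < 1.2 is false → out
[4] lift (6,20): star map gives 2.14835; window check 0.4 ≤ 2.14835 < 1.2 is false → out
[5] lift (3,22): star map gives -1.23681; window check 0.4 ≤ -1.23681 < 1.2 is false → out
[6] lift (-2,-9): star map gives -0.26676; window check 0.4 ≤ -0.26676 < 1.2 is false → out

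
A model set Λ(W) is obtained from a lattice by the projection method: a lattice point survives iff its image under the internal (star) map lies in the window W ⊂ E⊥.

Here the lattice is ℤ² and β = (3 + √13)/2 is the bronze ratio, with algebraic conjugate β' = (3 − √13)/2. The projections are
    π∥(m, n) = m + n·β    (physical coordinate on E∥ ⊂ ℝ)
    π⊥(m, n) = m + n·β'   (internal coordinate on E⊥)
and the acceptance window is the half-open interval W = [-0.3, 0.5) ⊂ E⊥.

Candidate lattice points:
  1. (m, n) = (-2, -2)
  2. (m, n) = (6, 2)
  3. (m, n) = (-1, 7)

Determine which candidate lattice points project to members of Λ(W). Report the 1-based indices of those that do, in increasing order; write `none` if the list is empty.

Compute β' = (3−√13)/2 = -0.3028, so π⊥(m,n) = m -0.3028·n.
#1 (-2,-2): internal coord -2 + (-2)·β' = -1.3944; -1.3944 ∉ [-0.3, 0.5) → out
#2 (6,2): internal coord 6 + (2)·β' = +5.3944; +5.3944 ∉ [-0.3, 0.5) → out
#3 (-1,7): internal coord -1 + (7)·β' = -3.1194; -3.1194 ∉ [-0.3, 0.5) → out

none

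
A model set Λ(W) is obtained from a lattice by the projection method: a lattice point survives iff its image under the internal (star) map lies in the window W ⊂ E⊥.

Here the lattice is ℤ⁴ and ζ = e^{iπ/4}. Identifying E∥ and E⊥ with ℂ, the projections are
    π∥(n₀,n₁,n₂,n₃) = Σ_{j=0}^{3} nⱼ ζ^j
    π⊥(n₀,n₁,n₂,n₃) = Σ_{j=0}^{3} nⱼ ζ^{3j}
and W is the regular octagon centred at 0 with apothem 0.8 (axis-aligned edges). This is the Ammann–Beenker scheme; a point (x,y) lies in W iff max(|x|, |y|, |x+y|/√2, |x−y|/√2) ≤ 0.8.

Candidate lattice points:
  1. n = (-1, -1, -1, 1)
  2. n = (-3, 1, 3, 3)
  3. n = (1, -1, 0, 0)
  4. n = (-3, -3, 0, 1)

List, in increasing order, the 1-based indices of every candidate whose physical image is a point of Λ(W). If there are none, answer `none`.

none

With ζ = e^{iπ/4} the internal vectors are ζ^0,ζ^3,ζ^6,ζ^9.
#1 (-1, -1, -1, 1): internal (0.4142, 1.0000); octagon support 1.0000 vs apothem 0.8 → ∉ W
#2 (-3, 1, 3, 3): internal (-1.5858, -0.1716); octagon support 1.5858 vs apothem 0.8 → ∉ W
#3 (1, -1, 0, 0): internal (1.7071, -0.7071); octagon support 1.7071 vs apothem 0.8 → ∉ W
#4 (-3, -3, 0, 1): internal (-0.1716, -1.4142); octagon support 1.4142 vs apothem 0.8 → ∉ W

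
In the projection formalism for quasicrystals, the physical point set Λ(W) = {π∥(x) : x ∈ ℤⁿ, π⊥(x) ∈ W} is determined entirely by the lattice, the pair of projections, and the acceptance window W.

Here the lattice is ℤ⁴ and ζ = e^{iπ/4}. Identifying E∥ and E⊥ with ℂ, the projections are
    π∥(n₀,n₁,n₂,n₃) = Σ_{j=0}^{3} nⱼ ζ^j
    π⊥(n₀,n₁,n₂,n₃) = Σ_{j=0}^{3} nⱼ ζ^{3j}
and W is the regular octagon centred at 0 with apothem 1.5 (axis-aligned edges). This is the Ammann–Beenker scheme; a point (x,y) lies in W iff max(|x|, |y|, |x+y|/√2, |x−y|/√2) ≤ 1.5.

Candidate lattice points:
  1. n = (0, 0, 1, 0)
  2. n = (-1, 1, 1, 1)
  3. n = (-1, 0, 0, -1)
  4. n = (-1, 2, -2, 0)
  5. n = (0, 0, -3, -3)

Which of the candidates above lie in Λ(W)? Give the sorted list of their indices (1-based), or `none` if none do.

1, 2

With ζ = e^{iπ/4} the internal vectors are ζ^0,ζ^3,ζ^6,ζ^9.
#1 (0, 0, 1, 0): internal (0.000000, -1.000000); octagon support 1.000000 vs apothem 1.5 → ∈ W
#2 (-1, 1, 1, 1): internal (-1.000000, 0.414214); octagon support 1.000000 vs apothem 1.5 → ∈ W
#3 (-1, 0, 0, -1): internal (-1.707107, -0.707107); octagon support 1.707107 vs apothem 1.5 → ∉ W
#4 (-1, 2, -2, 0): internal (-2.414214, 3.414214); octagon support 4.121320 vs apothem 1.5 → ∉ W
#5 (0, 0, -3, -3): internal (-2.121320, 0.878680); octagon support 2.121320 vs apothem 1.5 → ∉ W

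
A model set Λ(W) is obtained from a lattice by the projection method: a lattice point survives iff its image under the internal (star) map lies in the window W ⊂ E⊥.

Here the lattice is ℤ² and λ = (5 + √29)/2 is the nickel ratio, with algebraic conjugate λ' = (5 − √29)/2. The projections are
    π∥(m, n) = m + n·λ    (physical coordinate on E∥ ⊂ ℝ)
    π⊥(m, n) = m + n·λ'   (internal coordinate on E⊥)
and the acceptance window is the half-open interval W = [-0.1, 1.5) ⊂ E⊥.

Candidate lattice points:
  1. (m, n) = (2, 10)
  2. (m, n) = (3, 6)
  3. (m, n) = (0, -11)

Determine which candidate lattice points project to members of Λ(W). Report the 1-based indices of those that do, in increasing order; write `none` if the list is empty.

1

Numerically λ ≈ 5.1926 and λ' = −1/λ ≈ -0.1926.
candidate 1: (m,n)=(2,10) → π∥ = 2+10·λ ≈ 53.9258, π⊥ = 2+10·λ' ≈ 0.0742 ∈ [-0.1, 1.5) ⇒ IN Λ
candidate 2: (m,n)=(3,6) → π∥ = 3+6·λ ≈ 34.1555, π⊥ = 3+6·λ' ≈ 1.8445 ∉ [-0.1, 1.5) ⇒ out
candidate 3: (m,n)=(0,-11) → π∥ = 0-11·λ ≈ -57.1184, π⊥ = 0-11·λ' ≈ 2.1184 ∉ [-0.1, 1.5) ⇒ out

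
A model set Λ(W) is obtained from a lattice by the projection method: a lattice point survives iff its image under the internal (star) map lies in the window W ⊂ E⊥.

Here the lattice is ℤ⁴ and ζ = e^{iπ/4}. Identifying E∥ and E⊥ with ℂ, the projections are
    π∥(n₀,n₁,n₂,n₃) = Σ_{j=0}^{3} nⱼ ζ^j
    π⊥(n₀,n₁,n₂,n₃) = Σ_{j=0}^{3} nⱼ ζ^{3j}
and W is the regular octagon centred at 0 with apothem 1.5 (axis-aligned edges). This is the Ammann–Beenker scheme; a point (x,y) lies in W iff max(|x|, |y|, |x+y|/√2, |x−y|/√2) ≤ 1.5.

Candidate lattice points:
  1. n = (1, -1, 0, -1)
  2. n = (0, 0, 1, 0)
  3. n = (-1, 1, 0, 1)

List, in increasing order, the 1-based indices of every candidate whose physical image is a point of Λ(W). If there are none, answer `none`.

With ζ = e^{iπ/4} the internal vectors are ζ^0,ζ^3,ζ^6,ζ^9.
#1 (1, -1, 0, -1): internal (1.0000, -1.4142); octagon support 1.7071 vs apothem 1.5 → ∉ W
#2 (0, 0, 1, 0): internal (0.0000, -1.0000); octagon support 1.0000 vs apothem 1.5 → ∈ W
#3 (-1, 1, 0, 1): internal (-1.0000, 1.4142); octagon support 1.7071 vs apothem 1.5 → ∉ W

2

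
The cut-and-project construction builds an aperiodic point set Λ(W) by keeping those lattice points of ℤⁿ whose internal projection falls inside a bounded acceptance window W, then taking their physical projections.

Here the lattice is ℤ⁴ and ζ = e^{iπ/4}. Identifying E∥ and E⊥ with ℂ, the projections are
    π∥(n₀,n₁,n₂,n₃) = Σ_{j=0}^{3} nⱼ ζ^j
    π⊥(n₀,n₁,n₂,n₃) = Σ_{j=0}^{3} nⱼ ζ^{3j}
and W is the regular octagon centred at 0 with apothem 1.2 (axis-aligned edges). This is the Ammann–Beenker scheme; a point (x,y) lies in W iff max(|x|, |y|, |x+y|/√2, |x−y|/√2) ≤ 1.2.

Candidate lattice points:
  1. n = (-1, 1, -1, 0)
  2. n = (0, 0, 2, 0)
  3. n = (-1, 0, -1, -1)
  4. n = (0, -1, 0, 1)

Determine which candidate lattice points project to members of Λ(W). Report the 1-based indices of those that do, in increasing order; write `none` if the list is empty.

none

π⊥(n) = n₀ + n₁ζ³ + n₂ζ⁶ + n₃ζ⁹ where ζ = e^{iπ/4}.
#1 (-1, 1, -1, 0): internal (-1.70711, 1.70711); octagon support 2.41421 vs apothem 1.2 → ∉ W
#2 (0, 0, 2, 0): internal (0.00000, -2.00000); octagon support 2.00000 vs apothem 1.2 → ∉ W
#3 (-1, 0, -1, -1): internal (-1.70711, 0.29289); octagon support 1.70711 vs apothem 1.2 → ∉ W
#4 (0, -1, 0, 1): internal (1.41421, 0.00000); octagon support 1.41421 vs apothem 1.2 → ∉ W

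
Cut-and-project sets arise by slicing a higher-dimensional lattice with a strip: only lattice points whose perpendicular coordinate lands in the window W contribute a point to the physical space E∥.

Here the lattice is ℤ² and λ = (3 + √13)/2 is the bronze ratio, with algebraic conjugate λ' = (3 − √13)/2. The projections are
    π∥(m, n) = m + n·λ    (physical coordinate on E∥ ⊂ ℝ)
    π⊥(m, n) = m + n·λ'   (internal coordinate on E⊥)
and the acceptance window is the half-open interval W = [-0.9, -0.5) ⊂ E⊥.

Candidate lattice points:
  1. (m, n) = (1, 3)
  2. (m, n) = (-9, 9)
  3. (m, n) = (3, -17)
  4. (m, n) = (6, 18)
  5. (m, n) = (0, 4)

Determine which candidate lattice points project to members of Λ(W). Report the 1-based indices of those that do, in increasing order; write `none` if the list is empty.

Compute λ' = (3−√13)/2 = -0.30278, so π⊥(m,n) = m -0.30278·n.
[1] lift (1,3): star map gives 0.09167; window check -0.9 ≤ 0.09167 < -0.5 is false → out
[2] lift (-9,9): star map gives -11.72498; window check -0.9 ≤ -11.72498 < -0.5 is false → out
[3] lift (3,-17): star map gives 8.14719; window check -0.9 ≤ 8.14719 < -0.5 is false → out
[4] lift (6,18): star map gives 0.55004; window check -0.9 ≤ 0.55004 < -0.5 is false → out
[5] lift (0,4): star map gives -1.21110; window check -0.9 ≤ -1.21110 < -0.5 is false → out

none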